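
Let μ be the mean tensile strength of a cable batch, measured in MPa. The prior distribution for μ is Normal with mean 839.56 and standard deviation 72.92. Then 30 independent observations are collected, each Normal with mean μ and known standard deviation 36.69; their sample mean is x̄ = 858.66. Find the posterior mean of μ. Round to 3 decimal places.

Prior precision 1/τ₀² = 1/72.92² = 0.00018806; data precision n/σ² = 30/36.69² = 0.0222857.
Posterior precision = 0.00018806 + 0.0222857 = 0.0224737.
Posterior mean = (0.00018806·839.56 + 0.0222857·858.66) / 0.0224737 = 858.500.

Posterior mean ≈ 858.500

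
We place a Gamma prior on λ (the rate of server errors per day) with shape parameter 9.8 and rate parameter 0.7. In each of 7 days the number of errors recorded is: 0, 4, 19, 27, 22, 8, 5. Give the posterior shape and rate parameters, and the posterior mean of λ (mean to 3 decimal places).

The Poisson likelihood adds the total count to the shape and the number of exposure periods to the rate. Here ∑xᵢ = 85 and n = 7, so shape 9.8→94.8 and rate 0.7→7.7.
E[λ | data] = 94.8/7.7 = 12.312.

Posterior: Gamma(shape=94.8, rate=7.7); mean ≈ 12.312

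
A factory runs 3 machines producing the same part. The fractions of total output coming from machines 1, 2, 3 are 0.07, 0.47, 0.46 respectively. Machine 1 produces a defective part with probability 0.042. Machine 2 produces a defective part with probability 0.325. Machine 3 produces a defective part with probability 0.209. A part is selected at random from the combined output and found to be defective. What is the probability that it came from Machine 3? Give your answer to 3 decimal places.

Tabulate prior·likelihood by source: [1] prior 0.07, lik 0.042, product 0.002940; [2] prior 0.47, lik 0.325, product 0.1527; [3] prior 0.46, lik 0.209, product 0.09614.
Normalizing constant = 0.25183; the posterior for Machine 3 is its product over the sum, 0.09614/0.25183 = 0.382.

Posterior probability ≈ 0.382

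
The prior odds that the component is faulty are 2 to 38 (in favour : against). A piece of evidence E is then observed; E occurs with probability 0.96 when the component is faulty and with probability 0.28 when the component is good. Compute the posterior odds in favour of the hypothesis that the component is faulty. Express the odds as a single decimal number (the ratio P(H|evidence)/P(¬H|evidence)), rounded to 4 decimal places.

Posterior odds ≈ 0.1805

Prior odds = 2/38 = 0.052632. In log-odds, ln(0.052632) = -2.9444.
Add log likelihood ratio: ln(3.4286) = 1.2321.
Posterior log-odds = -1.7123, so posterior odds = exp(-1.7123) = 0.18045.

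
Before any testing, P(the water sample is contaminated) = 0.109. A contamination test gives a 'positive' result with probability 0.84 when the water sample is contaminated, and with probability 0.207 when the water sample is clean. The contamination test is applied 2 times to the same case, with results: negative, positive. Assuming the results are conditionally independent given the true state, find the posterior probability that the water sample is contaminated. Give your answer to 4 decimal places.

Posterior P(H) ≈ 0.0910

With H the event that the water sample is contaminated, the joint likelihood of the observed sequence is P(data|H) = 0.16·0.84 = 0.13440 and P(data|¬H) = 0.793·0.207 = 0.16415.
Bayes: P(H|data) = 0.109·0.13440 / (0.109·0.13440 + 0.891·0.16415) = 0.014650/0.16091 = 0.0910.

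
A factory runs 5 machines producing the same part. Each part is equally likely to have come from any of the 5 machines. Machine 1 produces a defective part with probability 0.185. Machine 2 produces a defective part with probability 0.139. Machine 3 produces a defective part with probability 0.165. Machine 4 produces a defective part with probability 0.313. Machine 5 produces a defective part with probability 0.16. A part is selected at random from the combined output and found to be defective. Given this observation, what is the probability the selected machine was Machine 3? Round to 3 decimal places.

Tabulate prior·likelihood by source: [1] prior 0.2, lik 0.185, product 0.03700; [2] prior 0.2, lik 0.139, product 0.02780; [3] prior 0.2, lik 0.165, product 0.03300; [4] prior 0.2, lik 0.313, product 0.06260; [5] prior 0.2, lik 0.16, product 0.03200.
Normalizing constant = 0.19240; the posterior for Machine 3 is its product over the sum, 0.03300/0.19240 = 0.172.

Posterior probability ≈ 0.172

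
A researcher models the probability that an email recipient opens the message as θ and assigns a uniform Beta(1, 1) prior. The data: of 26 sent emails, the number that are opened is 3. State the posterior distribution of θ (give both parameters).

Observing 3 successes and 23 failures updates Beta(1, 1) by adding the success and failure counts to the two shape parameters: α = 1+3 = 4, β = 1+23 = 24.

Posterior: Beta(4, 24)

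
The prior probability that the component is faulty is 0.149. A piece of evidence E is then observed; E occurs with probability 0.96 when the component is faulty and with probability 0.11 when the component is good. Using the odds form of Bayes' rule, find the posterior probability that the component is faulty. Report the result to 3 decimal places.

Prior odds = 0.149/(1−0.149) = 0.17509. In log-odds, ln(0.17509) = -1.7425.
Add log likelihood ratio: ln(8.7273) = 2.1665.
Posterior log-odds = 0.42399, so posterior odds = exp(0.42399) = 1.5280. Converting, P(H|E) = 1.5280/2.5280 = 0.604.

Posterior probability ≈ 0.604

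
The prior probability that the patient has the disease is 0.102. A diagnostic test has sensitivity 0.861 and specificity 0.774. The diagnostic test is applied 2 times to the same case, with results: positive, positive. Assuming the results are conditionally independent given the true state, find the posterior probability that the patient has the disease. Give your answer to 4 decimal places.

Posterior P(H) ≈ 0.6224

Let H be the event that the patient has the disease; start with P(H) = 0.102. P('positive'|H) = 0.861, P('positive'|¬H) = 0.226.
Update on result 1 ('positive'): P(H) ← 0.861·0.1020 / (0.861·0.1020 + 0.226·0.8980) = 0.087822/0.29077 = 0.3020.
Update on result 2 ('positive'): P(H) ← 0.861·0.3020 / (0.861·0.3020 + 0.226·0.6980) = 0.26005/0.41779 = 0.6224.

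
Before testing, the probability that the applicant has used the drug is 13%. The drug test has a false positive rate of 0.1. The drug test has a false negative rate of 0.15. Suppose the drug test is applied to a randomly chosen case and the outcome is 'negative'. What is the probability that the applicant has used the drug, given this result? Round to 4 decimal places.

P(H | E) ≈ 0.0243

Let H be the event that the applicant has used the drug. P(H) = 0.13, so P(¬H) = 0.87. With E the 'negative' result, P(E|H) = 0.15 and P(E|¬H) = 0.9.
P(E) = 0.15·0.13 + 0.9·0.87 = 0.019500 + 0.78300 = 0.80250.
By Bayes' theorem, P(H|E) = 0.019500 / 0.80250 = 0.0243.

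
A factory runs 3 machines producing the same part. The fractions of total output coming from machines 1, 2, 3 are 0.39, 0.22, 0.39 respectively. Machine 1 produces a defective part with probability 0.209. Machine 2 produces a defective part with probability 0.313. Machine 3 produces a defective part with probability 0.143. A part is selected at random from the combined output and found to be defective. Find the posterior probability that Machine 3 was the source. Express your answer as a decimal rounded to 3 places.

Posterior probability ≈ 0.271

P(defective|M1) = 0.209; P(defective|M2) = 0.313; P(defective|M3) = 0.143.
Prior × likelihood for each source: 0.39·0.209=0.08151, 0.22·0.313=0.06886, 0.39·0.143=0.05577. Summing gives P(defective) = 0.20614.
P(Machine 3 | defective) = 0.05577 / 0.20614 = 0.271.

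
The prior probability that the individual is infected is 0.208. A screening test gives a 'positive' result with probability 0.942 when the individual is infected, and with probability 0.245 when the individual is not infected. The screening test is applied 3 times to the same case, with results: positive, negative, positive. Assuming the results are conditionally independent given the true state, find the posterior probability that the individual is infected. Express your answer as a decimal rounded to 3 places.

Posterior P(H) ≈ 0.230

Let H be the event that the individual is infected; start with P(H) = 0.208. P('positive'|H) = 0.942, P('positive'|¬H) = 0.245.
Update on result 1 ('positive'): P(H) ← 0.942·0.2080 / (0.942·0.2080 + 0.245·0.7920) = 0.19594/0.38998 = 0.5024.
Update on result 2 ('negative'): P(H) ← 0.058·0.5024 / (0.058·0.5024 + 0.755·0.4976) = 0.029141/0.40481 = 0.0720.
Update on result 3 ('positive'): P(H) ← 0.942·0.0720 / (0.942·0.0720 + 0.245·0.9280) = 0.067812/0.29518 = 0.2297.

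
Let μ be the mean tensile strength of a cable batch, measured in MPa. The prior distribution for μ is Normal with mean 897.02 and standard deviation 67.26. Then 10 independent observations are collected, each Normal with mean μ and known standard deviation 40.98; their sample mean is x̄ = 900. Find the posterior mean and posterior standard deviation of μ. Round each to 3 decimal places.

With known σ, the Normal prior is conjugate. Weight on the data is w = (n/σ²)/(n/σ² + 1/τ₀²) = 0.00595465/(0.00595465+0.00022105) = 0.96421.
Posterior mean = w·x̄ + (1−w)·μ₀ = 0.96421·900 + 0.035793·897.02 = 899.893. Posterior variance = 1/(0.00595465+0.00022105) = 161.925, so SD = 12.725.

Posterior mean ≈ 899.893; posterior SD ≈ 12.725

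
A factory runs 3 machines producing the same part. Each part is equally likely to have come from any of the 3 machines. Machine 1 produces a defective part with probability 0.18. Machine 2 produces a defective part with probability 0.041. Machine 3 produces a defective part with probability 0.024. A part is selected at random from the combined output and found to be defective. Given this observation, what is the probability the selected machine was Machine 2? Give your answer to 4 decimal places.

Posterior probability ≈ 0.1673

P(defective|M1) = 0.18; P(defective|M2) = 0.041; P(defective|M3) = 0.024.
Prior × likelihood for each source: 0.333333·0.18=0.06000, 0.333333·0.041=0.01367, 0.333333·0.024=0.008000. Summing gives P(defective) = 0.081667.
P(Machine 2 | defective) = 0.01367 / 0.081667 = 0.1673.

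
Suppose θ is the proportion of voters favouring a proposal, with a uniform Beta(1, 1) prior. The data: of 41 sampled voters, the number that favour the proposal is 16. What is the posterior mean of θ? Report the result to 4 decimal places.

Posterior mean ≈ 0.3953

Observing 16 successes and 25 failures updates Beta(1, 1) by adding the success and failure counts to the two shape parameters: α = 1+16 = 17, β = 1+25 = 26.
E[θ | data] = 17/(17+26) = 0.3953.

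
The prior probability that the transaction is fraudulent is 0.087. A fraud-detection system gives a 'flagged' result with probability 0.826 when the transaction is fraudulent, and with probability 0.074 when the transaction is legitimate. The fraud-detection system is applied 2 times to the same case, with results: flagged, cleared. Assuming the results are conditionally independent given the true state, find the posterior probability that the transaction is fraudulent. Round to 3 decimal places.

Posterior P(H) ≈ 0.167

Let H be the event that the transaction is fraudulent; start with P(H) = 0.087. P('flagged'|H) = 0.826, P('flagged'|¬H) = 0.074.
Update on result 1 ('flagged'): P(H) ← 0.826·0.0870 / (0.826·0.0870 + 0.074·0.9130) = 0.071862/0.13942 = 0.5154.
Update on result 2 ('cleared'): P(H) ← 0.174·0.5154 / (0.174·0.5154 + 0.926·0.4846) = 0.089683/0.53840 = 0.1666.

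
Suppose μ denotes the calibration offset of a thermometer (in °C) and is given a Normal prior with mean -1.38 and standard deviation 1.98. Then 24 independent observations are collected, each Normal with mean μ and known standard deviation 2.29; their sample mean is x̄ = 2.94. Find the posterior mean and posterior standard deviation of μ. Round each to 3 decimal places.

Posterior mean ≈ 2.712; posterior SD ≈ 0.455

With known σ, the Normal prior is conjugate. Weight on the data is w = (n/σ²)/(n/σ² + 1/τ₀²) = 4.57657/(4.57657+0.255076) = 0.94721.
Posterior mean = w·x̄ + (1−w)·μ₀ = 0.94721·2.94 + 0.052793·-1.38 = 2.712. Posterior variance = 1/(4.57657+0.255076) = 0.206969, so SD = 0.455.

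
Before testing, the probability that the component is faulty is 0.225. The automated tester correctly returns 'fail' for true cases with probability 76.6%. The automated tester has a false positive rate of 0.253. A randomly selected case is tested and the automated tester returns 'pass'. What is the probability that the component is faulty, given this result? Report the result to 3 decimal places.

P(H | E) ≈ 0.083

Write H for 'the component is faulty'. Prior odds H:¬H = 0.225/0.775 = 0.29032. For the 'pass' outcome, the likelihood ratio is 0.234/0.747 = 0.31325.
Posterior odds = 0.29032 × 0.31325 = 0.090944, so P(H|E) = 0.090944/(1+0.090944) = 0.083.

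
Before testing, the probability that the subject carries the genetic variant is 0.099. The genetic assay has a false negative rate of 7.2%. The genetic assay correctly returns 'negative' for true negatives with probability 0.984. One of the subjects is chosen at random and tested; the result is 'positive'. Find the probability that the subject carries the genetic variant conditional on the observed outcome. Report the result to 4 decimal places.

P(H | E) ≈ 0.8644

Let H be the event that the subject carries the genetic variant. P(H) = 0.099, so P(¬H) = 0.901. With E the 'positive' result, P(E|H) = 0.928 and P(E|¬H) = 0.016.
P(E) = 0.928·0.099 + 0.016·0.901 = 0.091872 + 0.014416 = 0.10629.
By Bayes' theorem, P(H|E) = 0.091872 / 0.10629 = 0.8644.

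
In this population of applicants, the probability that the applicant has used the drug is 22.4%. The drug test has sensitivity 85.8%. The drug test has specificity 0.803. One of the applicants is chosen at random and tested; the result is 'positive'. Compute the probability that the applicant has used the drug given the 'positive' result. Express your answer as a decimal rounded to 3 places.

Let H be the event that the applicant has used the drug. P(H) = 0.224, so P(¬H) = 0.776. With E the 'positive' result, P(E|H) = 0.858 and P(E|¬H) = 0.197.
P(E) = 0.858·0.224 + 0.197·0.776 = 0.19219 + 0.15287 = 0.34506.
By Bayes' theorem, P(H|E) = 0.19219 / 0.34506 = 0.557.

P(H | E) ≈ 0.557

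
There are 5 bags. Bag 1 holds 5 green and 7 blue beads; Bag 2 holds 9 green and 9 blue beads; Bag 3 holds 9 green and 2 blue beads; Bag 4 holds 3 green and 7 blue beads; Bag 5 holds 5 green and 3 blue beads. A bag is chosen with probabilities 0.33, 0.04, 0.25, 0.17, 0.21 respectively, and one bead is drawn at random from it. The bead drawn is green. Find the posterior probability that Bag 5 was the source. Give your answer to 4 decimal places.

Posterior probability ≈ 0.2411

P(green|Bag 1) = 0.4167; P(green|Bag 2) = 0.5; P(green|Bag 3) = 0.8182; P(green|Bag 4) = 0.3; P(green|Bag 5) = 0.625.
Prior × likelihood for each source: 0.33·0.4167=0.1375, 0.04·0.5=0.02000, 0.25·0.8182=0.2045, 0.17·0.3=0.05100, 0.21·0.625=0.1313. Summing gives P(green) = 0.54430.
P(Bag 5 | green) = 0.1313 / 0.54430 = 0.2411.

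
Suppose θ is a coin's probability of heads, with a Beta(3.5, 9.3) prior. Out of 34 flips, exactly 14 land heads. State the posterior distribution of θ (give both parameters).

Posterior: Beta(17.5, 29.3)

Observing 14 successes and 20 failures updates Beta(3.5, 9.3) by adding the success and failure counts to the two shape parameters: α = 3.5+14 = 17.5, β = 9.3+20 = 29.3.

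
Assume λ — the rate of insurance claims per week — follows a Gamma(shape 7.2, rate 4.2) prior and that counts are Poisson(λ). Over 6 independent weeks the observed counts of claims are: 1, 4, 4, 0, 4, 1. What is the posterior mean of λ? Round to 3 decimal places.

Posterior mean ≈ 2.078

The Poisson likelihood adds the total count to the shape and the number of exposure periods to the rate. Here ∑xᵢ = 14 and n = 6, so shape 7.2→21.2 and rate 4.2→10.2.
E[λ | data] = 21.2/10.2 = 2.078.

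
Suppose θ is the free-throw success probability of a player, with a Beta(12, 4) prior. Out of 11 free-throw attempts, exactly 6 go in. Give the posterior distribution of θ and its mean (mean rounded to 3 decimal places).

Posterior: Beta(18, 9); mean ≈ 0.667

Observing 6 successes and 5 failures updates Beta(12, 4) by adding the success and failure counts to the two shape parameters: α = 12+6 = 18, β = 4+5 = 9.
E[θ | data] = 18/(18+9) = 0.667.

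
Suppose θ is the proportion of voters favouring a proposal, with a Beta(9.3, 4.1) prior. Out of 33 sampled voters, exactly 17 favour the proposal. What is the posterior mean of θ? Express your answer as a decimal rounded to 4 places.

Posterior mean ≈ 0.5668

The binomial likelihood is conjugate to the Beta prior: with 17 successes and 16 failures, the posterior is Beta(9.3+17, 4.1+16) = Beta(26.3, 20.1).
Posterior mean = α/(α+β) = 26.3/46.4 = 0.5668.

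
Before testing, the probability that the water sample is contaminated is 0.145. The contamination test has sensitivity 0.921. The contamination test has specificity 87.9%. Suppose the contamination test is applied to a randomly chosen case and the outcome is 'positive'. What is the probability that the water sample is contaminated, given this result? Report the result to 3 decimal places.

Let H be the event that the water sample is contaminated. P(H) = 0.145, so P(¬H) = 0.855. With E the 'positive' result, P(E|H) = 0.921 and P(E|¬H) = 0.121.
P(E) = 0.921·0.145 + 0.121·0.855 = 0.13354 + 0.10345 = 0.23700.
By Bayes' theorem, P(H|E) = 0.13354 / 0.23700 = 0.563.

P(H | E) ≈ 0.563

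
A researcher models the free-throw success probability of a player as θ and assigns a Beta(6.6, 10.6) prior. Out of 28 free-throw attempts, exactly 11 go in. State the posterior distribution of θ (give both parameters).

Observing 11 successes and 17 failures updates Beta(6.6, 10.6) by adding the success and failure counts to the two shape parameters: α = 6.6+11 = 17.6, β = 10.6+17 = 27.6.

Posterior: Beta(17.6, 27.6)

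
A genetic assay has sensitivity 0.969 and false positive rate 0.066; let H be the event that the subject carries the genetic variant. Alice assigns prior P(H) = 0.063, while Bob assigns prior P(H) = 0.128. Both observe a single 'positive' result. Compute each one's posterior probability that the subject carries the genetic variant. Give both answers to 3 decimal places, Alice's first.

Alice: 0.497; Bob: 0.683

The likelihood ratio for a 'positive' result is 0.969/0.066 = 14.682.
Alice: prior odds 0.063/0.937 = 0.067236; posterior odds 0.98714; posterior probability 0.497.
Bob: prior odds 0.128/0.872 = 0.14679; posterior odds 2.1551; posterior probability 0.683.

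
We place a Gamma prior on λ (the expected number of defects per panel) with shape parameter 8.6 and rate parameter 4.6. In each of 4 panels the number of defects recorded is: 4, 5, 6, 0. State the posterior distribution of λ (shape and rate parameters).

Total count ∑xᵢ = 15 over n = 4 panels.
Gamma is conjugate to the Poisson likelihood: posterior is Gamma(shape = 8.6+15 = 23.6, rate = 4.6+4 = 8.6).

Posterior: Gamma(shape=23.6, rate=8.6)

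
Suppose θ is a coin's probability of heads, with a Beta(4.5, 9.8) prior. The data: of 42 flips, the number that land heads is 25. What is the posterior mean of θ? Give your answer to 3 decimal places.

Observing 25 successes and 17 failures updates Beta(4.5, 9.8) by adding the success and failure counts to the two shape parameters: α = 4.5+25 = 29.5, β = 9.8+17 = 26.8.
E[θ | data] = 29.5/(29.5+26.8) = 0.524.

Posterior mean ≈ 0.524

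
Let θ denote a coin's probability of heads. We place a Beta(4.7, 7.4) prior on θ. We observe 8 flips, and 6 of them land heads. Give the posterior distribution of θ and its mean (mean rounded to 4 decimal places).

The binomial likelihood is conjugate to the Beta prior: with 6 successes and 2 failures, the posterior is Beta(4.7+6, 7.4+2) = Beta(10.7, 9.4).
E[θ | data] = 10.7/(10.7+9.4) = 0.5323.

Posterior: Beta(10.7, 9.4); mean ≈ 0.5323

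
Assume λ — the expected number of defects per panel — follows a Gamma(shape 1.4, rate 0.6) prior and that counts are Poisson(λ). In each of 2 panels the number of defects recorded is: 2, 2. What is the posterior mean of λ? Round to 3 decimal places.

Total count ∑xᵢ = 4 over n = 2 panels.
Gamma is conjugate to the Poisson likelihood: posterior is Gamma(shape = 1.4+4 = 5.4, rate = 0.6+2 = 2.6).
Posterior mean = shape/rate = 5.4/2.6 = 2.077.

Posterior mean ≈ 2.077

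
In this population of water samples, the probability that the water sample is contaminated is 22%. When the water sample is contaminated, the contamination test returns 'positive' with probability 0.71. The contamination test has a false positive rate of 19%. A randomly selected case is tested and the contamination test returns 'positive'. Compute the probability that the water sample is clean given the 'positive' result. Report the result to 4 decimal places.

Let H be the event that the water sample is contaminated. P(H) = 0.22, so P(¬H) = 0.78. With E the 'positive' result, P(E|H) = 0.71 and P(E|¬H) = 0.19.
P(E) = 0.71·0.22 + 0.19·0.78 = 0.15620 + 0.14820 = 0.30440.
By Bayes' theorem, P(H|E) = 0.15620 / 0.30440 = 0.5131. Hence P(¬H|E) = 1 − 0.5131 = 0.4869.

P(¬H | E) ≈ 0.4869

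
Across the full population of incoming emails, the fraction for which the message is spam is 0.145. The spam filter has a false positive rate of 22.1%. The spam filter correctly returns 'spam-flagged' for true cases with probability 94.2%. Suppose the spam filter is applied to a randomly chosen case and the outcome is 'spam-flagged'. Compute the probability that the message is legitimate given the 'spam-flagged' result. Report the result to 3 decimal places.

Write H for 'the message is spam'. Prior odds H:¬H = 0.145/0.855 = 0.16959. For the 'spam-flagged' outcome, the likelihood ratio is 0.942/0.221 = 4.2624.
Posterior odds = 0.16959 × 4.2624 = 0.72287, so P(H|E) = 0.72287/(1+0.72287) = 0.420. Then P(¬H|E) = 1 − 0.420 = 0.580.

P(¬H | E) ≈ 0.580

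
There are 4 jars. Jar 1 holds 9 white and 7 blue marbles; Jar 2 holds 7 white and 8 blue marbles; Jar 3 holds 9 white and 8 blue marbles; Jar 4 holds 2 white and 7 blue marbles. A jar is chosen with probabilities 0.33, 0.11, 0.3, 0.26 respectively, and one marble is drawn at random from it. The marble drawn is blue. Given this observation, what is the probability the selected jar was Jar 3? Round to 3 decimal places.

P(blue|Jar 1) = 0.4375; P(blue|Jar 2) = 0.5333; P(blue|Jar 3) = 0.4706; P(blue|Jar 4) = 0.7778.
Prior × likelihood for each source: 0.33·0.4375=0.1444, 0.11·0.5333=0.05867, 0.3·0.4706=0.1412, 0.26·0.7778=0.2022. Summing gives P(blue) = 0.54644.
P(Jar 3 | blue) = 0.1412 / 0.54644 = 0.258.

Posterior probability ≈ 0.258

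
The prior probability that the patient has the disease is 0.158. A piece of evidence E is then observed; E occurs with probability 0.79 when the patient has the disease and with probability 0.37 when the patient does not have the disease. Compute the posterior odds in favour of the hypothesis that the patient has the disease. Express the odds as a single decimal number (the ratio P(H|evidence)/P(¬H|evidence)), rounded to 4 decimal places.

Prior odds = 0.158/(1−0.158) = 0.18765.
Likelihood ratio for E = 0.79/0.37 = 2.1351.
Posterior odds = prior odds × LR = 0.40065.

Posterior odds ≈ 0.4007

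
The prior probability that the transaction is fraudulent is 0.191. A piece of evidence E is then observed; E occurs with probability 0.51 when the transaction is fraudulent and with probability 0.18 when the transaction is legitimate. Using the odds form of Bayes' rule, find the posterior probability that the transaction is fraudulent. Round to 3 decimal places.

Posterior probability ≈ 0.401

Prior odds = 0.191/(1−0.191) = 0.23609. In log-odds, ln(0.23609) = -1.4435.
Add log likelihood ratio: ln(2.8333) = 1.0415.
Posterior log-odds = -0.40207, so posterior odds = exp(-0.40207) = 0.66893. Converting, P(H|E) = 0.66893/1.6689 = 0.401.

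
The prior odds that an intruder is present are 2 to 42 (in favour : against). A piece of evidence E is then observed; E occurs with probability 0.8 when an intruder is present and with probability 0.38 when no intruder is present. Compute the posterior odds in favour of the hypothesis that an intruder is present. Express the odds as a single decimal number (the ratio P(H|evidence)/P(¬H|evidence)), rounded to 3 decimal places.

Prior odds = 2/42 = 0.047619.
Likelihood ratio for E = 0.8/0.38 = 2.1053.
Posterior odds = prior odds × LR = 0.10025.

Posterior odds ≈ 0.100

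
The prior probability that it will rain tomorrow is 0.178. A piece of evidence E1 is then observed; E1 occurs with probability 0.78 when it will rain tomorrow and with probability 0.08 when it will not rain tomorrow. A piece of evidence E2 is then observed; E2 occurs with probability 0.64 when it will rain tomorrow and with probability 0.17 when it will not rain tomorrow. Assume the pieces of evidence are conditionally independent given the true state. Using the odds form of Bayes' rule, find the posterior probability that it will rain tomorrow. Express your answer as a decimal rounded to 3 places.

Prior odds = 0.178/(1−0.178) = 0.21655.
Likelihood ratio for E1 = 0.78/0.08 = 9.7500.
Likelihood ratio for E2 = 0.64/0.17 = 3.7647.
Posterior odds = prior odds × LR₁ × LR₂ = 7.9485.
Posterior probability = odds/(1+odds) = 7.9485/8.9485 = 0.888.

Posterior probability ≈ 0.888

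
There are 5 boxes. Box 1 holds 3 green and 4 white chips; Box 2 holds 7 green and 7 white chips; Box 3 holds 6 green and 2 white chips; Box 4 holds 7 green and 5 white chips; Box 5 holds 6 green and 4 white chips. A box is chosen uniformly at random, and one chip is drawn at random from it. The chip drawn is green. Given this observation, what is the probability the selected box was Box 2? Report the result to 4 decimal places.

Tabulate prior·likelihood by source: [1] prior 0.2, lik 0.4286, product 0.08571; [2] prior 0.2, lik 0.5, product 0.1000; [3] prior 0.2, lik 0.75, product 0.1500; [4] prior 0.2, lik 0.5833, product 0.1167; [5] prior 0.2, lik 0.6, product 0.1200.
Normalizing constant = 0.57238; the posterior for Box 2 is its product over the sum, 0.1000/0.57238 = 0.1747.

Posterior probability ≈ 0.1747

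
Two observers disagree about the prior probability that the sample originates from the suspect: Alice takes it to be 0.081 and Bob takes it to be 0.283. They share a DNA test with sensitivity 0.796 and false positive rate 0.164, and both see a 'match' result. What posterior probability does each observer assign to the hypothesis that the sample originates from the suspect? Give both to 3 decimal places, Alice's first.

Alice: 0.300; Bob: 0.657

The likelihood ratio for a 'match' result is 0.796/0.164 = 4.8537.
Alice: prior odds 0.081/0.919 = 0.088139; posterior odds 0.42780; posterior probability 0.300.
Bob: prior odds 0.283/0.717 = 0.39470; posterior odds 1.9157; posterior probability 0.657.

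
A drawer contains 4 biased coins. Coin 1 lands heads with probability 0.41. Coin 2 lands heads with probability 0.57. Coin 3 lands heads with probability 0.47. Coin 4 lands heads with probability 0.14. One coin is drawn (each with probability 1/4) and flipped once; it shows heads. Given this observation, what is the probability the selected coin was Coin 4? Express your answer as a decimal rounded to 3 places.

Posterior probability ≈ 0.088

Tabulate prior·likelihood by source: [1] prior 0.25, lik 0.41, product 0.1025; [2] prior 0.25, lik 0.57, product 0.1425; [3] prior 0.25, lik 0.47, product 0.1175; [4] prior 0.25, lik 0.14, product 0.03500.
Normalizing constant = 0.39750; the posterior for Coin 4 is its product over the sum, 0.03500/0.39750 = 0.088.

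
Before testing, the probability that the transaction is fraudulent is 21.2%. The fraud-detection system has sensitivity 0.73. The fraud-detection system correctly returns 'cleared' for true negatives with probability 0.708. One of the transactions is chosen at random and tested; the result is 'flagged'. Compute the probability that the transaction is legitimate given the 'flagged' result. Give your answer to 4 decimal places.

P(¬H | E) ≈ 0.5979

Write H for 'the transaction is fraudulent'. Prior odds H:¬H = 0.212/0.788 = 0.26904. For the 'flagged' outcome, the likelihood ratio is 0.73/0.292 = 2.5000.
Posterior odds = 0.26904 × 2.5000 = 0.67259, so P(H|E) = 0.67259/(1+0.67259) = 0.4021. Then P(¬H|E) = 1 − 0.4021 = 0.5979.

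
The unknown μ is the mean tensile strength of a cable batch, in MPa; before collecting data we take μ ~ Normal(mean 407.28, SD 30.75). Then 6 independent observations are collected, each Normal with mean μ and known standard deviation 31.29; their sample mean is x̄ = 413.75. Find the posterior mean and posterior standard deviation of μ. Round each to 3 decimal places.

Prior precision 1/τ₀² = 1/30.75² = 0.00105757; data precision n/σ² = 6/31.29² = 0.00612830.
Posterior precision = 0.00105757 + 0.00612830 = 0.00718587, giving posterior SD = 1/√0.00718587 = 11.797.
Posterior mean = (0.00105757·407.28 + 0.00612830·413.75) / 0.00718587 = 412.798.

Posterior mean ≈ 412.798; posterior SD ≈ 11.797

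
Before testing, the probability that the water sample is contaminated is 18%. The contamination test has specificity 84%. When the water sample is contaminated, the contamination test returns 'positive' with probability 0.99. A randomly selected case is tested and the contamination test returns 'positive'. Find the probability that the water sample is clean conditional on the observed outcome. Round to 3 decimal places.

P(¬H | E) ≈ 0.424

Let H be the event that the water sample is contaminated. P(H) = 0.18, so P(¬H) = 0.82. With E the 'positive' result, P(E|H) = 0.99 and P(E|¬H) = 0.16.
P(E) = 0.99·0.18 + 0.16·0.82 = 0.17820 + 0.13120 = 0.30940.
By Bayes' theorem, P(H|E) = 0.17820 / 0.30940 = 0.576. Hence P(¬H|E) = 1 − 0.576 = 0.424.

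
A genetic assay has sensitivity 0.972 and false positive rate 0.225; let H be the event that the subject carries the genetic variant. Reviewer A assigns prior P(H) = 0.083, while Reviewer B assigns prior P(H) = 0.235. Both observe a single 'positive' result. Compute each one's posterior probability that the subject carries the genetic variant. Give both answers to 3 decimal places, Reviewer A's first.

P('+'|H) = 0.972, P('+'|¬H) = 0.225.
Reviewer A: numerator 0.972·0.083 = 0.080676; evidence = 0.080676+0.225·0.917 = 0.28700; posterior = 0.281.
Reviewer B: numerator 0.972·0.235 = 0.22842; evidence = 0.22842+0.225·0.765 = 0.40054; posterior = 0.570.

Reviewer A: 0.281; Reviewer B: 0.570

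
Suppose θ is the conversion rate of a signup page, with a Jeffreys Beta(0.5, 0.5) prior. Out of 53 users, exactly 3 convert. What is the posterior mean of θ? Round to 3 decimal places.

Posterior mean ≈ 0.065

Observing 3 successes and 50 failures updates Beta(0.5, 0.5) by adding the success and failure counts to the two shape parameters: α = 0.5+3 = 3.5, β = 0.5+50 = 50.5.
Posterior mean = α/(α+β) = 3.5/54 = 0.065.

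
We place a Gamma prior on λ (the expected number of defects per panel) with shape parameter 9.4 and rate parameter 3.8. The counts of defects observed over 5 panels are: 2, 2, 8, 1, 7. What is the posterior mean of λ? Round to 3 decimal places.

Posterior mean ≈ 3.341

The Poisson likelihood adds the total count to the shape and the number of exposure periods to the rate. Here ∑xᵢ = 20 and n = 5, so shape 9.4→29.4 and rate 3.8→8.8.
Posterior mean = shape/rate = 29.4/8.8 = 3.341.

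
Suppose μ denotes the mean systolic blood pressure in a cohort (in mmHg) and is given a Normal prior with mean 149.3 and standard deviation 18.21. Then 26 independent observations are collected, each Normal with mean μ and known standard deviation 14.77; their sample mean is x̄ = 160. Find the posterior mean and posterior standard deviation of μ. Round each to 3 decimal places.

Posterior mean ≈ 159.736; posterior SD ≈ 2.861

Prior precision 1/τ₀² = 1/18.21² = 0.00301564; data precision n/σ² = 26/14.77² = 0.119182.
Posterior precision = 0.00301564 + 0.119182 = 0.122198, giving posterior SD = 1/√0.122198 = 2.861.
Posterior mean = (0.00301564·149.3 + 0.119182·160) / 0.122198 = 159.736.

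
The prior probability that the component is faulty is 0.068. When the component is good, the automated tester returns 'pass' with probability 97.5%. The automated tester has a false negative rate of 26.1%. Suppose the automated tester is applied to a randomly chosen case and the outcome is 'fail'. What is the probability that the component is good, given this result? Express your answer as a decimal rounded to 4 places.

P(¬H | E) ≈ 0.3168

Let H be the event that the component is faulty. P(H) = 0.068, so P(¬H) = 0.932. With E the 'fail' result, P(E|H) = 0.739 and P(E|¬H) = 0.025.
P(E) = 0.739·0.068 + 0.025·0.932 = 0.050252 + 0.023300 = 0.073552.
By Bayes' theorem, P(H|E) = 0.050252 / 0.073552 = 0.6832. Hence P(¬H|E) = 1 − 0.6832 = 0.3168.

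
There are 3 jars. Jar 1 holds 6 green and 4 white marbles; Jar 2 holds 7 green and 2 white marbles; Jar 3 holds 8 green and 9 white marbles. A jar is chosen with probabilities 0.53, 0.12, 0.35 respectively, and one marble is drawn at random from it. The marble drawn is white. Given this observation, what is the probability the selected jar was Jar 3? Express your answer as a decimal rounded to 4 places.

P(white|Jar 1) = 0.4; P(white|Jar 2) = 0.2222; P(white|Jar 3) = 0.5294.
Prior × likelihood for each source: 0.53·0.4=0.2120, 0.12·0.2222=0.02667, 0.35·0.5294=0.1853. Summing gives P(white) = 0.42396.
P(Jar 3 | white) = 0.1853 / 0.42396 = 0.4371.

Posterior probability ≈ 0.4371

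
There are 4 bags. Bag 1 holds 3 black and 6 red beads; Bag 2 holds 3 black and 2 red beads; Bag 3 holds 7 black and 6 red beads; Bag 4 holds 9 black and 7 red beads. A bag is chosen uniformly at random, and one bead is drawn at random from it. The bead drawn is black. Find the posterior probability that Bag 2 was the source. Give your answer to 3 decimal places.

Posterior probability ≈ 0.295

Tabulate prior·likelihood by source: [1] prior 0.25, lik 0.3333, product 0.08333; [2] prior 0.25, lik 0.6, product 0.1500; [3] prior 0.25, lik 0.5385, product 0.1346; [4] prior 0.25, lik 0.5625, product 0.1406.
Normalizing constant = 0.50857; the posterior for Bag 2 is its product over the sum, 0.1500/0.50857 = 0.295.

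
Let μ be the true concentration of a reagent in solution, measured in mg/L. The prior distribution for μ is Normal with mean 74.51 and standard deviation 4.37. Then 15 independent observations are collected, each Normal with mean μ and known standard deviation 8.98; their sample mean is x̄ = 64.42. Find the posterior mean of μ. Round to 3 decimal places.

Prior precision 1/τ₀² = 1/4.37² = 0.0523645; data precision n/σ² = 15/8.98² = 0.186011.
Posterior precision = 0.0523645 + 0.186011 = 0.238376.
Posterior mean = (0.0523645·74.51 + 0.186011·64.42) / 0.238376 = 66.636.

Posterior mean ≈ 66.636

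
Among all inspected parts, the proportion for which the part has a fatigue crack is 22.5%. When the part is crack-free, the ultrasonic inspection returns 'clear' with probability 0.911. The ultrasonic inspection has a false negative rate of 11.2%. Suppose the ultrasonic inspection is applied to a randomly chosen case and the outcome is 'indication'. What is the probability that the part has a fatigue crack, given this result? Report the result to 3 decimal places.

Write H for 'the part has a fatigue crack'. Prior odds H:¬H = 0.225/0.775 = 0.29032. For the 'indication' outcome, the likelihood ratio is 0.888/0.089 = 9.9775.
Posterior odds = 0.29032 × 9.9775 = 2.8967, so P(H|E) = 2.8967/(1+2.8967) = 0.743.

P(H | E) ≈ 0.743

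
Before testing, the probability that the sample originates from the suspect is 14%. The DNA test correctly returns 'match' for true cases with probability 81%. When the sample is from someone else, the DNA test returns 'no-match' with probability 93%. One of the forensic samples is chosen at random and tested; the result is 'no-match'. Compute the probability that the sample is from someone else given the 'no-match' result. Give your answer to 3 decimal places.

Let H be the event that the sample originates from the suspect. P(H) = 0.14, so P(¬H) = 0.86. With E the 'no-match' result, P(E|H) = 0.19 and P(E|¬H) = 0.93.
P(E) = 0.19·0.14 + 0.93·0.86 = 0.026600 + 0.79980 = 0.82640.
By Bayes' theorem, P(H|E) = 0.026600 / 0.82640 = 0.032. Hence P(¬H|E) = 1 − 0.032 = 0.968.

P(¬H | E) ≈ 0.968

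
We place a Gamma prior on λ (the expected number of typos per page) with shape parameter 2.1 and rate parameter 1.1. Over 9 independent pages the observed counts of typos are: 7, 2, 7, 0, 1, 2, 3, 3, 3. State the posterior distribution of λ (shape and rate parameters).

The Poisson likelihood adds the total count to the shape and the number of exposure periods to the rate. Here ∑xᵢ = 28 and n = 9, so shape 2.1→30.1 and rate 1.1→10.1.

Posterior: Gamma(shape=30.1, rate=10.1)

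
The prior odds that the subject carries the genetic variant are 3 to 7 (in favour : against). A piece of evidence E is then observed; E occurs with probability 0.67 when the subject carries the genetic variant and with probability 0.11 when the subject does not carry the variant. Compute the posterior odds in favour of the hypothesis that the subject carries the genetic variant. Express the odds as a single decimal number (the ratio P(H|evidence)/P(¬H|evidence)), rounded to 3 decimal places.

Posterior odds ≈ 2.610

Prior odds = 3/7 = 0.42857. In log-odds, ln(0.42857) = -0.84730.
Add log likelihood ratio: ln(6.0909) = 1.8068.
Posterior log-odds = 0.95950, so posterior odds = exp(0.95950) = 2.6104.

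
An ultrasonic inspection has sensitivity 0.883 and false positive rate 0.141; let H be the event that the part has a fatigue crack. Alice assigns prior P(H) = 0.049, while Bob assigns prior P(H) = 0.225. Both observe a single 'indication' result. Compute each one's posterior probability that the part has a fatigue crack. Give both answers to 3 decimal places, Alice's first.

P('+'|H) = 0.883, P('+'|¬H) = 0.141.
Alice: numerator 0.883·0.049 = 0.043267; evidence = 0.043267+0.141·0.951 = 0.17736; posterior = 0.244.
Bob: numerator 0.883·0.225 = 0.19868; evidence = 0.19868+0.141·0.775 = 0.30795; posterior = 0.645.

Alice: 0.244; Bob: 0.645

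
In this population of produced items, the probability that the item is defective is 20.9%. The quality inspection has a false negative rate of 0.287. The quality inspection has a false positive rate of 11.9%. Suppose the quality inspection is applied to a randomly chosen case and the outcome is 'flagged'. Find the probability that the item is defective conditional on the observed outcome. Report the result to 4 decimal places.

P(H | E) ≈ 0.6129

Write H for 'the item is defective'. Prior odds H:¬H = 0.209/0.791 = 0.26422. For the 'flagged' outcome, the likelihood ratio is 0.713/0.119 = 5.9916.
Posterior odds = 0.26422 × 5.9916 = 1.5831, so P(H|E) = 1.5831/(1+1.5831) = 0.6129.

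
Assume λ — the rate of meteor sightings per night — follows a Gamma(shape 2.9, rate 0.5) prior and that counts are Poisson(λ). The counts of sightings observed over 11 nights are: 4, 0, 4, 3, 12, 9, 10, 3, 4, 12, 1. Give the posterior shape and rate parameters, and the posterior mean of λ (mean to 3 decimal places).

The Poisson likelihood adds the total count to the shape and the number of exposure periods to the rate. Here ∑xᵢ = 62 and n = 11, so shape 2.9→64.9 and rate 0.5→11.5.
E[λ | data] = 64.9/11.5 = 5.643.

Posterior: Gamma(shape=64.9, rate=11.5); mean ≈ 5.643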